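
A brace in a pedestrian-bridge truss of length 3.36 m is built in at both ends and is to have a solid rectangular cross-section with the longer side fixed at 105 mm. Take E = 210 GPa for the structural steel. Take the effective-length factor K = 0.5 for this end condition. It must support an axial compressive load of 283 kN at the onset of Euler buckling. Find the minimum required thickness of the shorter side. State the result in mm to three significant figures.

b ≈ 35.3 mm

L_e = K·L = 0.5 × 3.36 = 1.680 m
Required I = P_cr·L_e²/(π²E) = 2.830×10^5 × 1.680² / (π² × 2.10×10^11) = 3.854×10^-7 m⁴
I_req = 3.854×10^5 mm⁴
Rectangle, weak axis: I_min = h·b³/12 with h = 105 mm fixed  ⇒  b = (12I/h)^(1/3) = 35.3 mm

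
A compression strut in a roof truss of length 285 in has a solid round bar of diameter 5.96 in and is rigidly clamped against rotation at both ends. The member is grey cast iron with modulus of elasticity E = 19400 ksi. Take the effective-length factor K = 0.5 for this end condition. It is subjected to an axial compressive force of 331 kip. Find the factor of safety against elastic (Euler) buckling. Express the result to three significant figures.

I = πd⁴/64 = π×5.96⁴/64 = 61.94 in⁴
Effective length L_e = K·L = 0.5 × 285 = 142.5 in
P_cr = π²EI / L_e² = π² × 19400×10³ × 61.94 / 142.5² = 5.840×10^5 lb
Factor of safety n = P_cr / P = 584.02 / 331 = 1.76

n ≈ 1.76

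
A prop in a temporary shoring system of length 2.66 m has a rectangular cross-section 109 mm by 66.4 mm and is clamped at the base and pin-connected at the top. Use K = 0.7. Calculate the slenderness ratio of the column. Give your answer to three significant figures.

For a rectangle r_min = b/√12 = 66.4/√12 = 19.17 mm
L_e = K·L = 0.7 × 2.66 m = 1.862 m = 1862.0 mm
λ = L_e / r_min = 1862.0 / 19.17 = 97.1

λ ≈ 97.1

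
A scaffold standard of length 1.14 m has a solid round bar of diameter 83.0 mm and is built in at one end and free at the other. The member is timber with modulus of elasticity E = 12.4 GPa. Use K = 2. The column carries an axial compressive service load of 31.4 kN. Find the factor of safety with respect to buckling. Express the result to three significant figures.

I = πd⁴/64 = π×83.0⁴/64 = 2.330×10^6 mm⁴
I = 2.330×10^6 mm⁴ = 2.330×10^-6 m⁴
Effective length L_e = K·L = 2 × 1.14 = 2.280 m
P_cr = π²EI / L_e² = π² × 12.4×10⁹ × 2.330×10^-6 / 2.280² = 5.484×10^4 N
Factor of safety n = P_cr / P = 54.845 / 31.4 = 1.75

n ≈ 1.75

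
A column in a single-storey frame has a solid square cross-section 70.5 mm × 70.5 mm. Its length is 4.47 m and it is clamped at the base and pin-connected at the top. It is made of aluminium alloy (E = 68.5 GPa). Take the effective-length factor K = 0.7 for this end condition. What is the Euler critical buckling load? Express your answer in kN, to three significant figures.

I = a⁴/12 = 70.5⁴/12 = 2.059×10^6 mm⁴
I = 2.059×10^6 mm⁴ = 2.059×10^-6 m⁴
Effective length L_e = K·L = 0.7 × 4.47 = 3.129 m
P_cr = π²EI / L_e² = π² × 68.5×10⁹ × 2.059×10^-6 / 3.129² = 1.422×10^5 N

P_cr ≈ 142 kN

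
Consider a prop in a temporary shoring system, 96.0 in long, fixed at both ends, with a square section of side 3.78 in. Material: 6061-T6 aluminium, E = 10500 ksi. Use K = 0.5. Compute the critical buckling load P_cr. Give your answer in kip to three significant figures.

P_cr ≈ 765 kip

I = a⁴/12 = 3.78⁴/12 = 17.01 in⁴
Effective length L_e = K·L = 0.5 × 96.0 = 48.00 in
P_cr = π²EI / L_e² = π² × 10500×10³ × 17.01 / 48.00² = 7.652×10^5 lb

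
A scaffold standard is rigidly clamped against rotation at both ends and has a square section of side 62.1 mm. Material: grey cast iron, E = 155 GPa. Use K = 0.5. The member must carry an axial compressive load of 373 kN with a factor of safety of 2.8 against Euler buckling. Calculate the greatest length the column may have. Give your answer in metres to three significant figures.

L_max ≈ 2.69 m

I = a⁴/12 = 62.1⁴/12 = 1.239×10^6 mm⁴
I = 1.239×10^-6 m⁴
Required critical load P_cr = n·P = 2.8 × 373 = 1044 kN = 1.044×10^6 N
From P_cr = π²EI/(K·L)²:  L = (1/K)·√(π²EI/P_cr) = (1/0.5)·√(π²×1.55×10^11×1.239×10^-6/1.044×10^6)
L = 2.69 m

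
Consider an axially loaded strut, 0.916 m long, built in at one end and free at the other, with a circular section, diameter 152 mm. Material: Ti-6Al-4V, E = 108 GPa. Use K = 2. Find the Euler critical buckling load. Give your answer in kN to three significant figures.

P_cr ≈ 8320 kN

I = πd⁴/64 = π×152⁴/64 = 2.620×10^7 mm⁴
I = 2.620×10^7 mm⁴ = 2.620×10^-5 m⁴
Effective length L_e = K·L = 2 × 0.916 = 1.832 m
P_cr = π²EI / L_e² = π² × 108×10⁹ × 2.620×10^-5 / 1.832² = 8.322×10^6 N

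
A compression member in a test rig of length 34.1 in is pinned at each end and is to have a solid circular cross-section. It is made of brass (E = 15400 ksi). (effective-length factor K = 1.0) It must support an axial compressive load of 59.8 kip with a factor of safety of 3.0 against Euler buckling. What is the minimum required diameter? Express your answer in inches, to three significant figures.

d ≈ 2.30 in

Required P_cr = n·P = 3.0 × 59.8 = 179.4 kip
L_e = K·L = 1 × 34.1 = 34.10 in
Required I = P_cr·L_e²/(π²E) = 1.794×10^5 × 34.10² / (π² × 1.54×10^7) = 1.372 in⁴
Solid circle: I = πd⁴/64  ⇒  d = (64I/π)^(1/4) = (64×1.372/π)^(1/4) = 2.30 in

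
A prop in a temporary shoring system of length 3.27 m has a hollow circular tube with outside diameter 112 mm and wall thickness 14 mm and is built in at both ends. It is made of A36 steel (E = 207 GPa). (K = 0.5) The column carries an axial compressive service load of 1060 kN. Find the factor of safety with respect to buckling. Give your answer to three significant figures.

Inner diameter d_i = 112 − 2×14 = 84.00 mm
I = π(d_o⁴ − d_i⁴)/64 = π(112⁴ − 84.00⁴)/64 = 5.280×10^6 mm⁴
I = 5.280×10^6 mm⁴ = 5.280×10^-6 m⁴
Effective length L_e = K·L = 0.5 × 3.27 = 1.635 m
P_cr = π²EI / L_e² = π² × 207×10⁹ × 5.280×10^-6 / 1.635² = 4.035×10^6 N
Factor of safety n = P_cr / P = 4035.3 / 1060 = 3.81

n ≈ 3.81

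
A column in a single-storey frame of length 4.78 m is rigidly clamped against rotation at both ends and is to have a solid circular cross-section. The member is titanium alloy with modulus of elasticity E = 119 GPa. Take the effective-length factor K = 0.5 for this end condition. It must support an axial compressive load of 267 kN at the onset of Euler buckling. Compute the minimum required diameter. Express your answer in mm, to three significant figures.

L_e = K·L = 0.5 × 4.78 = 2.390 m
Required I = P_cr·L_e²/(π²E) = 2.670×10^5 × 2.390² / (π² × 1.19×10^11) = 1.299×10^-6 m⁴
I_req = 1.299×10^6 mm⁴
Solid circle: I = πd⁴/64  ⇒  d = (64I/π)^(1/4) = (64×1.299×10^6/π)^(1/4) = 71.7 mm

d ≈ 71.7 mm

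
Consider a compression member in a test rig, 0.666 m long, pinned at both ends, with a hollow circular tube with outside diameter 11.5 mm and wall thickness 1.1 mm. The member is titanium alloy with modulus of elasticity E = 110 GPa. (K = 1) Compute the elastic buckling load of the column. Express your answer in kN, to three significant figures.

Inner diameter d_i = 11.5 − 2×1.1 = 9.300 mm
I = π(d_o⁴ − d_i⁴)/64 = π(11.5⁴ − 9.300⁴)/64 = 491.3 mm⁴
I = 491.3 mm⁴ = 4.913×10^-10 m⁴
Effective length L_e = K·L = 1 × 0.666 = 0.6660 m
P_cr = π²EI / L_e² = π² × 110×10⁹ × 4.913×10^-10 / 0.6660² = 1.203×10^3 N

P_cr ≈ 1.20 kN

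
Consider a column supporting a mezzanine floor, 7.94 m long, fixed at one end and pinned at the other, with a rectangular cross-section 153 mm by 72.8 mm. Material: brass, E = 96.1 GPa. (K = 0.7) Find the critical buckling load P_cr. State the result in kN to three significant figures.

Buckling occurs about the weak axis: I_min = h·b³/12 with b = 72.8 mm (the shorter side).
I_min = 153×72.8³/12 = 4.919×10^6 mm⁴
I = 4.919×10^6 mm⁴ = 4.919×10^-6 m⁴
Effective length L_e = K·L = 0.7 × 7.94 = 5.558 m
P_cr = π²EI / L_e² = π² × 96.1×10⁹ × 4.919×10^-6 / 5.558² = 1.510×10^5 N

P_cr ≈ 151 kN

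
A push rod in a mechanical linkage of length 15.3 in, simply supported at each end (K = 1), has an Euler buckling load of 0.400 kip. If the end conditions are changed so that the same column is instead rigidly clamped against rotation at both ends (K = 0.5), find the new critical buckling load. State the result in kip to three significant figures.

P_cr ≈ 1.60 kip

P_cr ∝ 1/K², so P_cr,new = P_cr,old × (K_old/K_new)² = 0.400 × (1/0.5)²
= 0.400 × 4.000 = 1.60 kip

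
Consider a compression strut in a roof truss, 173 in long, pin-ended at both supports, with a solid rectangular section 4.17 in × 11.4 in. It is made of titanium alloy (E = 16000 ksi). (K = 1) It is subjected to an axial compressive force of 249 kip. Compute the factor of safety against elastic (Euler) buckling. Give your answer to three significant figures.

n ≈ 1.46

Buckling occurs about the weak axis: I_min = h·b³/12 with b = 4.17 in (the shorter side).
I_min = 11.4×4.17³/12 = 68.89 in⁴
Effective length L_e = K·L = 1 × 173 = 173.0 in
P_cr = π²EI / L_e² = π² × 16000×10³ × 68.89 / 173.0² = 3.635×10^5 lb
Factor of safety n = P_cr / P = 363.46 / 249 = 1.46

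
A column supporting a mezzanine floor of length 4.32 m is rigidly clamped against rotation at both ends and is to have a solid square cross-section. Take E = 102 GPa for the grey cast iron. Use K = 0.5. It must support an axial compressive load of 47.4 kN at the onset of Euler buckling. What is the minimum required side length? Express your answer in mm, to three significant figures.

L_e = K·L = 0.5 × 4.32 = 2.160 m
Required I = P_cr·L_e²/(π²E) = 4.740×10^4 × 2.160² / (π² × 1.02×10^11) = 2.197×10^-7 m⁴
I_req = 2.197×10^5 mm⁴
Solid square: I = a⁴/12  ⇒  a = (12I)^(1/4) = (12×2.197×10^5)^(1/4) = 40.3 mm

a ≈ 40.3 mm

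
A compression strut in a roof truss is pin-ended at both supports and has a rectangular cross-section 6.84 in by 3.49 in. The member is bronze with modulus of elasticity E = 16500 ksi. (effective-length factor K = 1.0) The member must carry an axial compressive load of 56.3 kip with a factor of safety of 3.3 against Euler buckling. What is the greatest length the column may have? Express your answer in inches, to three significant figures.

Buckling occurs about the weak axis: I_min = h·b³/12 with b = 3.49 in (the shorter side).
I_min = 6.84×3.49³/12 = 24.23 in⁴
Required critical load P_cr = n·P = 3.3 × 56.3 = 185.8 kip = 1.858×10^5 lb
From P_cr = π²EI/(K·L)²:  L = (1/K)·√(π²EI/P_cr) = (1/1)·√(π²×1.65×10^7×24.23/1.858×10^5)
L = 146 in

L_max ≈ 146 in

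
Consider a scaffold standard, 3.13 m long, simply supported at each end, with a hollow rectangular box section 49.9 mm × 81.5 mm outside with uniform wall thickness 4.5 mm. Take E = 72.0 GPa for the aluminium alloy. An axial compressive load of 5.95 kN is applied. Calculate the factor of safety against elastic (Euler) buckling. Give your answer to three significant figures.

n ≈ 5.25

Inner dimensions: h_i = 81.5 − 2×4.5 = 72.50 mm, b_i = 49.9 − 2×4.5 = 40.90 mm
Weak-axis I_min = (h_o·b_o³ − h_i·b_i³)/12 with b_o = 49.9, b_i = 40.90 mm (shorter outer/inner sides).
I_min = (81.5×49.9³ − 72.50×40.90³)/12 = 4.305×10^5 mm⁴
I = 4.305×10^5 mm⁴ = 4.305×10^-7 m⁴
Effective length L_e = K·L = 1 × 3.13 = 3.130 m
P_cr = π²EI / L_e² = π² × 72.0×10⁹ × 4.305×10^-7 / 3.130² = 3.123×10^4 N
Factor of safety n = P_cr / P = 31.227 / 5.95 = 5.25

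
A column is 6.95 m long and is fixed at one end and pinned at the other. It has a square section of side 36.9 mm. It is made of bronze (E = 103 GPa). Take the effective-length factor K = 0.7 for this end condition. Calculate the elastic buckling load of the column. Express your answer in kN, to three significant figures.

P_cr ≈ 6.64 kN

I = a⁴/12 = 36.9⁴/12 = 1.545×10^5 mm⁴
I = 1.545×10^5 mm⁴ = 1.545×10^-7 m⁴
Effective length L_e = K·L = 0.7 × 6.95 = 4.865 m
P_cr = π²EI / L_e² = π² × 103×10⁹ × 1.545×10^-7 / 4.865² = 6.636×10^3 N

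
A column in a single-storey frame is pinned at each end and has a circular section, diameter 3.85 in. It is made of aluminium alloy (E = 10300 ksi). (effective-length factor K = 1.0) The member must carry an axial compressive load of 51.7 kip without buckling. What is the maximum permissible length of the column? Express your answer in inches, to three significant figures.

L_max ≈ 146 in

I = πd⁴/64 = π×3.85⁴/64 = 10.78 in⁴
At the buckling limit P_cr = P = 5.170×10^4 lb
From P_cr = π²EI/(K·L)²:  L = (1/K)·√(π²EI/P_cr) = (1/1)·√(π²×1.03×10^7×10.78/5.170×10^4)
L = 146 in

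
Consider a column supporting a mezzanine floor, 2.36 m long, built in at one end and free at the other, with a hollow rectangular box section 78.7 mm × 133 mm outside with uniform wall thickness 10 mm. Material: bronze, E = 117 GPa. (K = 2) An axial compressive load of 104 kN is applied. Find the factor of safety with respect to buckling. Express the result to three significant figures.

Inner dimensions: h_i = 133 − 2×10 = 113.0 mm, b_i = 78.7 − 2×10 = 58.70 mm
Weak-axis I_min = (h_o·b_o³ − h_i·b_i³)/12 with b_o = 78.7, b_i = 58.70 mm (shorter outer/inner sides).
I_min = (133×78.7³ − 113.0×58.70³)/12 = 3.498×10^6 mm⁴
I = 3.498×10^6 mm⁴ = 3.498×10^-6 m⁴
Effective length L_e = K·L = 2 × 2.36 = 4.720 m
P_cr = π²EI / L_e² = π² × 117×10⁹ × 3.498×10^-6 / 4.720² = 1.813×10^5 N
Factor of safety n = P_cr / P = 181.30 / 104 = 1.74

n ≈ 1.74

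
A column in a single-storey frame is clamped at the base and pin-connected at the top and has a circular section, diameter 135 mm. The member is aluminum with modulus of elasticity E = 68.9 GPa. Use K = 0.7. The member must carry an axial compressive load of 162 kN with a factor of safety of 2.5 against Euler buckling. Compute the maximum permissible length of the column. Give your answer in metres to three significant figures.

L_max ≈ 7.47 m

I = πd⁴/64 = π×135⁴/64 = 1.630×10^7 mm⁴
I = 1.630×10^-5 m⁴
Required critical load P_cr = n·P = 2.5 × 162 = 405.0 kN = 4.050×10^5 N
From P_cr = π²EI/(K·L)²:  L = (1/K)·√(π²EI/P_cr) = (1/0.7)·√(π²×6.89×10^10×1.630×10^-5/4.050×10^5)
L = 7.47 m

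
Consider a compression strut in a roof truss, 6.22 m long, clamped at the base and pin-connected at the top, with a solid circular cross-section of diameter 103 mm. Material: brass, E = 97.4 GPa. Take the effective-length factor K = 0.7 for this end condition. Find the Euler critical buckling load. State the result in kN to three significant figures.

I = πd⁴/64 = π×103⁴/64 = 5.525×10^6 mm⁴
I = 5.525×10^6 mm⁴ = 5.525×10^-6 m⁴
Effective length L_e = K·L = 0.7 × 6.22 = 4.354 m
P_cr = π²EI / L_e² = π² × 97.4×10⁹ × 5.525×10^-6 / 4.354² = 2.802×10^5 N

P_cr ≈ 280 kN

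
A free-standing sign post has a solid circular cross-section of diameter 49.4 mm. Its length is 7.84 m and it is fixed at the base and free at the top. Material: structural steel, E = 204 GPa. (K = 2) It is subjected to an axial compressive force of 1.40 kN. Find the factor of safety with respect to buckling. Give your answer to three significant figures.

n ≈ 1.71

I = πd⁴/64 = π×49.4⁴/64 = 2.923×10^5 mm⁴
I = 2.923×10^5 mm⁴ = 2.923×10^-7 m⁴
Effective length L_e = K·L = 2 × 7.84 = 15.68 m
P_cr = π²EI / L_e² = π² × 204×10⁹ × 2.923×10^-7 / 15.68² = 2.394×10^3 N
Factor of safety n = P_cr / P = 2.3940 / 1.40 = 1.71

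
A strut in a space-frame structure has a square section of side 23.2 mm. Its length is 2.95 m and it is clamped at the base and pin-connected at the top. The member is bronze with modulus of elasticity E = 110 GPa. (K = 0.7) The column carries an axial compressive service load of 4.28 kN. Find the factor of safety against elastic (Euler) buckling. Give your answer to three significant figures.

n ≈ 1.44

I = a⁴/12 = 23.2⁴/12 = 2.414×10^4 mm⁴
I = 2.414×10^4 mm⁴ = 2.414×10^-8 m⁴
Effective length L_e = K·L = 0.7 × 2.95 = 2.065 m
P_cr = π²EI / L_e² = π² × 110×10⁹ × 2.414×10^-8 / 2.065² = 6.146×10^3 N
Factor of safety n = P_cr / P = 6.1464 / 4.28 = 1.44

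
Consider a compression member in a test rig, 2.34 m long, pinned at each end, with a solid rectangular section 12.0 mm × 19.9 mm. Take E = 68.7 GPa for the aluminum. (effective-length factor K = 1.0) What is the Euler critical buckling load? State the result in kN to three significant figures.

Buckling occurs about the weak axis: I_min = h·b³/12 with b = 12.0 mm (the shorter side).
I_min = 19.9×12.0³/12 = 2.866×10^3 mm⁴
I = 2.866×10^3 mm⁴ = 2.866×10^-9 m⁴
Effective length L_e = K·L = 1 × 2.34 = 2.340 m
P_cr = π²EI / L_e² = π² × 68.7×10⁹ × 2.866×10^-9 / 2.340² = 354.8 N

P_cr ≈ 0.355 kN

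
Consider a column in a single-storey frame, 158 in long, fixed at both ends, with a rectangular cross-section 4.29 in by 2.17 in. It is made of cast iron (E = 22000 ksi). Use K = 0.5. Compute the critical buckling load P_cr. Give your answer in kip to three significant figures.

P_cr ≈ 127 kip

Buckling occurs about the weak axis: I_min = h·b³/12 with b = 2.17 in (the shorter side).
I_min = 4.29×2.17³/12 = 3.653 in⁴
Effective length L_e = K·L = 0.5 × 158 = 79.00 in
P_cr = π²EI / L_e² = π² × 22000×10³ × 3.653 / 79.00² = 1.271×10^5 lb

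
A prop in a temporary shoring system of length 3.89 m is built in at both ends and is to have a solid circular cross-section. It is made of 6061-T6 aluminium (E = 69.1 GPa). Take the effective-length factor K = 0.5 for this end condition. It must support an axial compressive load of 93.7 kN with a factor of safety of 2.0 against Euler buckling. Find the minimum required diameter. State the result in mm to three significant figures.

d ≈ 67.8 mm

Required P_cr = n·P = 2.0 × 93.7 = 187.4 kN
L_e = K·L = 0.5 × 3.89 = 1.945 m
Required I = P_cr·L_e²/(π²E) = 1.874×10^5 × 1.945² / (π² × 6.91×10^10) = 1.040×10^-6 m⁴
I_req = 1.040×10^6 mm⁴
Solid circle: I = πd⁴/64  ⇒  d = (64I/π)^(1/4) = (64×1.040×10^6/π)^(1/4) = 67.8 mm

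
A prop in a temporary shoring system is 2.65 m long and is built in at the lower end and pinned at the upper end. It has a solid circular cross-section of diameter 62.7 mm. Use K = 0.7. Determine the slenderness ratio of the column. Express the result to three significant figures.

For a solid circle r = d/4 = 62.7/4 = 15.68 mm
L_e = K·L = 0.7 × 2.65 m = 1.855 m = 1855.0 mm
λ = L_e / r_min = 1855.0 / 15.68 = 118

λ ≈ 118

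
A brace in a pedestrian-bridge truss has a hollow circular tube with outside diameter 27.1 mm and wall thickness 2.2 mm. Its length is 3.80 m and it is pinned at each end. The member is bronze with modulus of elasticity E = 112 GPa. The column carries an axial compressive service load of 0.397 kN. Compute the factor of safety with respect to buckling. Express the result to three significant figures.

Inner diameter d_i = 27.1 − 2×2.2 = 22.70 mm
I = π(d_o⁴ − d_i⁴)/64 = π(27.1⁴ − 22.70⁴)/64 = 1.344×10^4 mm⁴
I = 1.344×10^4 mm⁴ = 1.344×10^-8 m⁴
Effective length L_e = K·L = 1 × 3.80 = 3.800 m
P_cr = π²EI / L_e² = π² × 112×10⁹ × 1.344×10^-8 / 3.800² = 1.029×10^3 N
Factor of safety n = P_cr / P = 1.0290 / 0.397 = 2.59

n ≈ 2.59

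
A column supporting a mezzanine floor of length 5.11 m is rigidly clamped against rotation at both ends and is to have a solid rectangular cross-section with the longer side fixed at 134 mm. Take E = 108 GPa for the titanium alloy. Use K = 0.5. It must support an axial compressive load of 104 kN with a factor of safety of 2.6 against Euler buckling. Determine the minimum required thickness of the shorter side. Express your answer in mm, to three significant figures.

Required P_cr = n·P = 2.6 × 104 = 270.4 kN
L_e = K·L = 0.5 × 5.11 = 2.555 m
Required I = P_cr·L_e²/(π²E) = 2.704×10^5 × 2.555² / (π² × 1.08×10^11) = 1.656×10^-6 m⁴
I_req = 1.656×10^6 mm⁴
Rectangle, weak axis: I_min = h·b³/12 with h = 134 mm fixed  ⇒  b = (12I/h)^(1/3) = 52.9 mm

b ≈ 52.9 mm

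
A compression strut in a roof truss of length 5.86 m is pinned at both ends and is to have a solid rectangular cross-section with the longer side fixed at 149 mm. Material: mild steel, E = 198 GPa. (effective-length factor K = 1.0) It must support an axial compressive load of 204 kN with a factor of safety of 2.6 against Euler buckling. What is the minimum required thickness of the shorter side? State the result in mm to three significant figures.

b ≈ 90.9 mm

Required P_cr = n·P = 2.6 × 204 = 530.4 kN
L_e = K·L = 1 × 5.86 = 5.860 m
Required I = P_cr·L_e²/(π²E) = 5.304×10^5 × 5.860² / (π² × 1.98×10^11) = 9.320×10^-6 m⁴
I_req = 9.320×10^6 mm⁴
Rectangle, weak axis: I_min = h·b³/12 with h = 149 mm fixed  ⇒  b = (12I/h)^(1/3) = 90.9 mm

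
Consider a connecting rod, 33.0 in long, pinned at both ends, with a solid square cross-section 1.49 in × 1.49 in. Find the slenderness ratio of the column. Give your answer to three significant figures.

λ ≈ 76.7

For a square r = a/√12 = 1.49/√12 = 0.4301 in
L_e = K·L = 1 × 33.0 = 33.00 in
λ = L_e / r_min = 33.000 / 0.4301 = 76.7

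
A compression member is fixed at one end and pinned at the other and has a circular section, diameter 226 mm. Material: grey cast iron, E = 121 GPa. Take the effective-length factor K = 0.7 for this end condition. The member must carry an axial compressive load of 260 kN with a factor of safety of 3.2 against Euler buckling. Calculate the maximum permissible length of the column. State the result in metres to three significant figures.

I = πd⁴/64 = π×226⁴/64 = 1.281×10^8 mm⁴
I = 1.281×10^-4 m⁴
Required critical load P_cr = n·P = 3.2 × 260 = 832.0 kN = 8.320×10^5 N
From P_cr = π²EI/(K·L)²:  L = (1/K)·√(π²EI/P_cr) = (1/0.7)·√(π²×1.21×10^11×1.281×10^-4/8.320×10^5)
L = 19.4 m

L_max ≈ 19.4 m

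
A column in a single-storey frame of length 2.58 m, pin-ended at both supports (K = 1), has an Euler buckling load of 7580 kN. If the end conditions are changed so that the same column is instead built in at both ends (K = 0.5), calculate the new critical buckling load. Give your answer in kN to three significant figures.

P_cr ∝ 1/K², so P_cr,new = P_cr,old × (K_old/K_new)² = 7580 × (1/0.5)²
= 7580 × 4.000 = 30300 kN

P_cr ≈ 30300 kN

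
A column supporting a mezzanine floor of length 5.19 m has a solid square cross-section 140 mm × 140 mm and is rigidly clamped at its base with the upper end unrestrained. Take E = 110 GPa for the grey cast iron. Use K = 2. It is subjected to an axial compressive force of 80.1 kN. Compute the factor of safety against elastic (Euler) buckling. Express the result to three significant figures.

n ≈ 4.03

I = a⁴/12 = 140⁴/12 = 3.201×10^7 mm⁴
I = 3.201×10^7 mm⁴ = 3.201×10^-5 m⁴
Effective length L_e = K·L = 2 × 5.19 = 10.38 m
P_cr = π²EI / L_e² = π² × 110×10⁹ × 3.201×10^-5 / 10.38² = 3.226×10^5 N
Factor of safety n = P_cr / P = 322.57 / 80.1 = 4.03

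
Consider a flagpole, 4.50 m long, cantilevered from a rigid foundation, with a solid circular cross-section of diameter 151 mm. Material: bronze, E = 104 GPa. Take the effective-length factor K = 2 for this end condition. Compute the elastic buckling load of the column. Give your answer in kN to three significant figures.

P_cr ≈ 323 kN

I = πd⁴/64 = π×151⁴/64 = 2.552×10^7 mm⁴
I = 2.552×10^7 mm⁴ = 2.552×10^-5 m⁴
Effective length L_e = K·L = 2 × 4.50 = 9.000 m
P_cr = π²EI / L_e² = π² × 104×10⁹ × 2.552×10^-5 / 9.000² = 3.234×10^5 N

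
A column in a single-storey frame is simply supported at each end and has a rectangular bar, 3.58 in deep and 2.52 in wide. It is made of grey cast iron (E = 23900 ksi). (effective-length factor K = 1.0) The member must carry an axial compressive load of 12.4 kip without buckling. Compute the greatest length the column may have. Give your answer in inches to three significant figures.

L_max ≈ 301 in

Buckling occurs about the weak axis: I_min = h·b³/12 with b = 2.52 in (the shorter side).
I_min = 3.58×2.52³/12 = 4.774 in⁴
At the buckling limit P_cr = P = 1.240×10^4 lb
From P_cr = π²EI/(K·L)²:  L = (1/K)·√(π²EI/P_cr) = (1/1)·√(π²×2.39×10^7×4.774/1.240×10^4)
L = 301 in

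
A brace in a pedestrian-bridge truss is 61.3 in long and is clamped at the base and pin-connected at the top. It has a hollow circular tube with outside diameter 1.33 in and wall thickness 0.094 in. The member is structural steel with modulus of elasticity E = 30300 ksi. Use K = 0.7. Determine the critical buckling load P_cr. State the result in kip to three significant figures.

Inner diameter d_i = 1.33 − 2×0.094 = 1.142 in
I = π(d_o⁴ − d_i⁴)/64 = π(1.33⁴ − 1.142⁴)/64 = 7.010×10^-2 in⁴
Effective length L_e = K·L = 0.7 × 61.3 = 42.91 in
P_cr = π²EI / L_e² = π² × 30300×10³ × 7.010×10^-2 / 42.91² = 1.139×10^4 lb

P_cr ≈ 11.4 kip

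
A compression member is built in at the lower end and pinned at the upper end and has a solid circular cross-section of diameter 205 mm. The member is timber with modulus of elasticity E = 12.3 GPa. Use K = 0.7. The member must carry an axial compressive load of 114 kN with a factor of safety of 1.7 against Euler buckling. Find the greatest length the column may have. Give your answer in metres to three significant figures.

I = πd⁴/64 = π×205⁴/64 = 8.669×10^7 mm⁴
I = 8.669×10^-5 m⁴
Required critical load P_cr = n·P = 1.7 × 114 = 193.8 kN = 1.938×10^5 N
From P_cr = π²EI/(K·L)²:  L = (1/K)·√(π²EI/P_cr) = (1/0.7)·√(π²×1.23×10^10×8.669×10^-5/1.938×10^5)
L = 10.5 m

L_max ≈ 10.5 m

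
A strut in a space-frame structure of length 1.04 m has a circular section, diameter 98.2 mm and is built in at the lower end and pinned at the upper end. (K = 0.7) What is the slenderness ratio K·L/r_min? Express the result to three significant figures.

λ ≈ 29.7

For a solid circle r = d/4 = 98.2/4 = 24.55 mm
L_e = K·L = 0.7 × 1.04 m = 0.7280 m = 728.00 mm
λ = L_e / r_min = 728.00 / 24.55 = 29.7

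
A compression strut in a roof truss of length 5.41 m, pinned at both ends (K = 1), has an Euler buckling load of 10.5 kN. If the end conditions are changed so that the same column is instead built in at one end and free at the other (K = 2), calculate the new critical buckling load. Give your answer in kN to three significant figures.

P_cr ≈ 2.62 kN

P_cr ∝ 1/K², so P_cr,new = P_cr,old × (K_old/K_new)² = 10.5 × (1/2)²
= 10.5 × 0.2500 = 2.62 kN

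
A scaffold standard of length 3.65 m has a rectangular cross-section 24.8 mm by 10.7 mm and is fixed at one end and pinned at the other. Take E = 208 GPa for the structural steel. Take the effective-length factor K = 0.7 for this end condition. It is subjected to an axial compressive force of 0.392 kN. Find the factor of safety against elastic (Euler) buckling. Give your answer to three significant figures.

Buckling occurs about the weak axis: I_min = h·b³/12 with b = 10.7 mm (the shorter side).
I_min = 24.8×10.7³/12 = 2.532×10^3 mm⁴
I = 2.532×10^3 mm⁴ = 2.532×10^-9 m⁴
Effective length L_e = K·L = 0.7 × 3.65 = 2.555 m
P_cr = π²EI / L_e² = π² × 208×10⁹ × 2.532×10^-9 / 2.555² = 796.2 N
Factor of safety n = P_cr / P = 0.79616 / 0.392 = 2.03

n ≈ 2.03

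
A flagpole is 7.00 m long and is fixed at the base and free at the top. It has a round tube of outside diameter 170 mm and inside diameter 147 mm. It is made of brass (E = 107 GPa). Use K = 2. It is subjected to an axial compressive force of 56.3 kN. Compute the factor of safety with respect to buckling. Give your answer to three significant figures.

n ≈ 1.73

d_o = 170 mm, d_i = 147 mm
I = π(d_o⁴ − d_i⁴)/64 = π(170⁴ − 147.0⁴)/64 = 1.808×10^7 mm⁴
I = 1.808×10^7 mm⁴ = 1.808×10^-5 m⁴
Effective length L_e = K·L = 2 × 7.00 = 14.00 m
P_cr = π²EI / L_e² = π² × 107×10⁹ × 1.808×10^-5 / 14.00² = 9.740×10^4 N
Factor of safety n = P_cr / P = 97.399 / 56.3 = 1.73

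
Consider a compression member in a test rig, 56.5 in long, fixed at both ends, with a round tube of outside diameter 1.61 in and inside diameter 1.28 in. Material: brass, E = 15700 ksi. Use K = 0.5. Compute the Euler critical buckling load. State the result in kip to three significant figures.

P_cr ≈ 38.5 kip

d_o = 1.61 in, d_i = 1.28 in
I = π(d_o⁴ − d_i⁴)/64 = π(1.61⁴ − 1.280⁴)/64 = 0.1980 in⁴
Effective length L_e = K·L = 0.5 × 56.5 = 28.25 in
P_cr = π²EI / L_e² = π² × 15700×10³ × 0.1980 / 28.25² = 3.845×10^4 lb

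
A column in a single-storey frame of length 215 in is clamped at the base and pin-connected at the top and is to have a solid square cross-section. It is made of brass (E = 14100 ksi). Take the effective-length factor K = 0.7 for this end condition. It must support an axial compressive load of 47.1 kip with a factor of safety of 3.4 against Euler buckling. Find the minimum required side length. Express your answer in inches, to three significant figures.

Required P_cr = n·P = 3.4 × 47.1 = 160.1 kip
L_e = K·L = 0.7 × 215 = 150.5 in
Required I = P_cr·L_e²/(π²E) = 1.601×10^5 × 150.5² / (π² × 1.41×10^7) = 26.06 in⁴
Solid square: I = a⁴/12  ⇒  a = (12I)^(1/4) = (12×26.06)^(1/4) = 4.21 in

a ≈ 4.21 in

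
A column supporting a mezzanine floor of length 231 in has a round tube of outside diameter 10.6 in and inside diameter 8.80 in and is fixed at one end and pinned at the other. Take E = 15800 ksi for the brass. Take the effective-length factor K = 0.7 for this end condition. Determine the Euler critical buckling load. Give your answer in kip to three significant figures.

d_o = 10.6 in, d_i = 8.80 in
I = π(d_o⁴ − d_i⁴)/64 = π(10.6⁴ − 8.800⁴)/64 = 325.3 in⁴
Effective length L_e = K·L = 0.7 × 231 = 161.7 in
P_cr = π²EI / L_e² = π² × 15800×10³ × 325.3 / 161.7² = 1.940×10^6 lb

P_cr ≈ 1940 kip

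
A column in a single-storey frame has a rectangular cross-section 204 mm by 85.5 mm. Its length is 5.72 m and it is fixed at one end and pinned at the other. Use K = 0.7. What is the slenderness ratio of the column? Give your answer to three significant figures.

Buckling occurs about the weak axis: I_min = h·b³/12 with b = 85.5 mm (the shorter side).
I_min = 204×85.5³/12 = 1.063×10^7 mm⁴
A = 1.744×10^4 mm²;  r_min = √(I/A) = √(1.063×10^7/1.744×10^4) = 24.68 mm
L_e = K·L = 0.7 × 5.72 m = 4.004 m = 4004.0 mm
λ = L_e / r_min = 4004.0 / 24.68 = 162

λ ≈ 162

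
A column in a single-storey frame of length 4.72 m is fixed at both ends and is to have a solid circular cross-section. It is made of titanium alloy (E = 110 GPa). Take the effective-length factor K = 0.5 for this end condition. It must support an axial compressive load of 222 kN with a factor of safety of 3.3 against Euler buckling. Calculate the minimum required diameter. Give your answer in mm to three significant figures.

Required P_cr = n·P = 3.3 × 222 = 732.6 kN
L_e = K·L = 0.5 × 4.72 = 2.360 m
Required I = P_cr·L_e²/(π²E) = 7.326×10^5 × 2.360² / (π² × 1.10×10^11) = 3.758×10^-6 m⁴
I_req = 3.758×10^6 mm⁴
Solid circle: I = πd⁴/64  ⇒  d = (64I/π)^(1/4) = (64×3.758×10^6/π)^(1/4) = 93.5 mm

d ≈ 93.5 mm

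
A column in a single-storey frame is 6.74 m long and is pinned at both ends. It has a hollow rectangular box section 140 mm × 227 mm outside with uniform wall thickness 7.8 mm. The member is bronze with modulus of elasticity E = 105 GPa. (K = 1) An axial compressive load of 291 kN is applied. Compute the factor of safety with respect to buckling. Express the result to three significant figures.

n ≈ 1.41

Inner dimensions: h_i = 227 − 2×7.8 = 211.4 mm, b_i = 140 − 2×7.8 = 124.4 mm
Weak-axis I_min = (h_o·b_o³ − h_i·b_i³)/12 with b_o = 140, b_i = 124.4 mm (shorter outer/inner sides).
I_min = (227×140³ − 211.4×124.4³)/12 = 1.799×10^7 mm⁴
I = 1.799×10^7 mm⁴ = 1.799×10^-5 m⁴
Effective length L_e = K·L = 1 × 6.74 = 6.740 m
P_cr = π²EI / L_e² = π² × 105×10⁹ × 1.799×10^-5 / 6.740² = 4.105×10^5 N
Factor of safety n = P_cr / P = 410.46 / 291 = 1.41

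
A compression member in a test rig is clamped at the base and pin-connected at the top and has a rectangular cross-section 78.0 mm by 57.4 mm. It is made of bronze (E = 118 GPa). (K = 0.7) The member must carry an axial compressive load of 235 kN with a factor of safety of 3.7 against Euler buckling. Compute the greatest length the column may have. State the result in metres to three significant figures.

L_max ≈ 1.83 m

Buckling occurs about the weak axis: I_min = h·b³/12 with b = 57.4 mm (the shorter side).
I_min = 78.0×57.4³/12 = 1.229×10^6 mm⁴
I = 1.229×10^-6 m⁴
Required critical load P_cr = n·P = 3.7 × 235 = 869.5 kN = 8.695×10^5 N
From P_cr = π²EI/(K·L)²:  L = (1/K)·√(π²EI/P_cr) = (1/0.7)·√(π²×1.18×10^11×1.229×10^-6/8.695×10^5)
L = 1.83 m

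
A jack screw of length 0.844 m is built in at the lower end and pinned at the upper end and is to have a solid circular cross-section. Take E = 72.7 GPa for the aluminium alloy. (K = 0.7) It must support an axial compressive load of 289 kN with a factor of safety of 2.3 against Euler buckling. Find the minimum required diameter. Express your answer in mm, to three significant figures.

Required P_cr = n·P = 2.3 × 289 = 664.7 kN
L_e = K·L = 0.7 × 0.844 = 0.5908 m
Required I = P_cr·L_e²/(π²E) = 6.647×10^5 × 0.5908² / (π² × 7.27×10^10) = 3.233×10^-7 m⁴
I_req = 3.233×10^5 mm⁴
Solid circle: I = πd⁴/64  ⇒  d = (64I/π)^(1/4) = (64×3.233×10^5/π)^(1/4) = 50.7 mm

d ≈ 50.7 mm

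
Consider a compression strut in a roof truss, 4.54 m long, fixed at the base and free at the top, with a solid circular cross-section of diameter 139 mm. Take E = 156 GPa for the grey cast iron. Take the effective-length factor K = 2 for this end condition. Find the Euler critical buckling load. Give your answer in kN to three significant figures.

P_cr ≈ 342 kN

I = πd⁴/64 = π×139⁴/64 = 1.832×10^7 mm⁴
I = 1.832×10^7 mm⁴ = 1.832×10^-5 m⁴
Effective length L_e = K·L = 2 × 4.54 = 9.080 m
P_cr = π²EI / L_e² = π² × 156×10⁹ × 1.832×10^-5 / 9.080² = 3.422×10^5 N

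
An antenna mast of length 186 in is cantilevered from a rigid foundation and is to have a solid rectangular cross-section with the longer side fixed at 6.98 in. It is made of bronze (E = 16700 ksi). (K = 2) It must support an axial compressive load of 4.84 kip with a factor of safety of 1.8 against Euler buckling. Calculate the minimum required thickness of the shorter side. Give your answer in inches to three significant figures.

b ≈ 2.33 in

Required P_cr = n·P = 1.8 × 4.84 = 8.712 kip
L_e = K·L = 2 × 186 = 372.0 in
Required I = P_cr·L_e²/(π²E) = 8.712×10^3 × 372.0² / (π² × 1.67×10^7) = 7.315 in⁴
Rectangle, weak axis: I_min = h·b³/12 with h = 6.98 in fixed  ⇒  b = (12I/h)^(1/3) = 2.33 in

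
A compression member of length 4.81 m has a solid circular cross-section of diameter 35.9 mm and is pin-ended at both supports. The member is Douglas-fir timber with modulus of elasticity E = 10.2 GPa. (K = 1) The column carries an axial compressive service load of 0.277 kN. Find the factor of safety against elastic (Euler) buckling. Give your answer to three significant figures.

I = πd⁴/64 = π×35.9⁴/64 = 8.154×10^4 mm⁴
I = 8.154×10^4 mm⁴ = 8.154×10^-8 m⁴
Effective length L_e = K·L = 1 × 4.81 = 4.810 m
P_cr = π²EI / L_e² = π² × 10.2×10⁹ × 8.154×10^-8 / 4.810² = 354.8 N
Factor of safety n = P_cr / P = 0.35478 / 0.277 = 1.28

n ≈ 1.28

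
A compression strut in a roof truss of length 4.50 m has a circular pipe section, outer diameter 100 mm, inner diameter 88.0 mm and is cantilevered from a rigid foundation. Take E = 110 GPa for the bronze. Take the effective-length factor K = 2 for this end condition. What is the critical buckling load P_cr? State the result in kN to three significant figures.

d_o = 100 mm, d_i = 88.0 mm
I = π(d_o⁴ − d_i⁴)/64 = π(100⁴ − 88.00⁴)/64 = 1.965×10^6 mm⁴
I = 1.965×10^6 mm⁴ = 1.965×10^-6 m⁴
Effective length L_e = K·L = 2 × 4.50 = 9.000 m
P_cr = π²EI / L_e² = π² × 110×10⁹ × 1.965×10^-6 / 9.000² = 2.634×10^4 N

P_cr ≈ 26.3 kN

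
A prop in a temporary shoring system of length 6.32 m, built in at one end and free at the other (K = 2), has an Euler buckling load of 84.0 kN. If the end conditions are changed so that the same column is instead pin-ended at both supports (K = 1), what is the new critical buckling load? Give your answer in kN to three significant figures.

P_cr ≈ 336 kN

P_cr ∝ 1/K², so P_cr,new = P_cr,old × (K_old/K_new)² = 84.0 × (2/1)²
= 84.0 × 4.000 = 336 kN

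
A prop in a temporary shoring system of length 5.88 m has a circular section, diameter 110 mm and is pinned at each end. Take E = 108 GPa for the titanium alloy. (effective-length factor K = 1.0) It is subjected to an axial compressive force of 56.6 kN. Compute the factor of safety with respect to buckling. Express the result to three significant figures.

I = πd⁴/64 = π×110⁴/64 = 7.187×10^6 mm⁴
I = 7.187×10^6 mm⁴ = 7.187×10^-6 m⁴
Effective length L_e = K·L = 1 × 5.88 = 5.880 m
P_cr = π²EI / L_e² = π² × 108×10⁹ × 7.187×10^-6 / 5.880² = 2.216×10^5 N
Factor of safety n = P_cr / P = 221.57 / 56.6 = 3.91

n ≈ 3.91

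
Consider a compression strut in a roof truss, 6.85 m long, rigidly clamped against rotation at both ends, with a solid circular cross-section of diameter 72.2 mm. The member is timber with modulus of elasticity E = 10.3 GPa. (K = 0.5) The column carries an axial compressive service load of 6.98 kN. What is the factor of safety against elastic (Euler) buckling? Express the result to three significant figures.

I = πd⁴/64 = π×72.2⁴/64 = 1.334×10^6 mm⁴
I = 1.334×10^6 mm⁴ = 1.334×10^-6 m⁴
Effective length L_e = K·L = 0.5 × 6.85 = 3.425 m
P_cr = π²EI / L_e² = π² × 10.3×10⁹ × 1.334×10^-6 / 3.425² = 1.156×10^4 N
Factor of safety n = P_cr / P = 11.559 / 6.98 = 1.66

n ≈ 1.66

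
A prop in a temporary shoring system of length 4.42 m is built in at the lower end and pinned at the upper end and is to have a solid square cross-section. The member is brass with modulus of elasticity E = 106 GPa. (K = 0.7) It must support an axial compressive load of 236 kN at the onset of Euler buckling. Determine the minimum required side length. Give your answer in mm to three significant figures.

L_e = K·L = 0.7 × 4.42 = 3.094 m
Required I = P_cr·L_e²/(π²E) = 2.360×10^5 × 3.094² / (π² × 1.06×10^11) = 2.159×10^-6 m⁴
I_req = 2.159×10^6 mm⁴
Solid square: I = a⁴/12  ⇒  a = (12I)^(1/4) = (12×2.159×10^6)^(1/4) = 71.3 mm

a ≈ 71.3 mm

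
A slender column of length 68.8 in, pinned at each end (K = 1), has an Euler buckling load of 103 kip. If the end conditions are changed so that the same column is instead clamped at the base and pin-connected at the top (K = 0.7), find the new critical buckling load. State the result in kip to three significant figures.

P_cr ∝ 1/K², so P_cr,new = P_cr,old × (K_old/K_new)² = 103 × (1/0.7)²
= 103 × 2.041 = 210 kip

P_cr ≈ 210 kip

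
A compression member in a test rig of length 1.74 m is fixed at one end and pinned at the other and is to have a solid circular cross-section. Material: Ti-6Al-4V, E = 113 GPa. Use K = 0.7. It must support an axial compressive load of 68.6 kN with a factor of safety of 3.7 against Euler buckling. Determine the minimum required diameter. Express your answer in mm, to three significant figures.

d ≈ 51.2 mm

Required P_cr = n·P = 3.7 × 68.6 = 253.8 kN
L_e = K·L = 0.7 × 1.74 = 1.218 m
Required I = P_cr·L_e²/(π²E) = 2.538×10^5 × 1.218² / (π² × 1.13×10^11) = 3.376×10^-7 m⁴
I_req = 3.376×10^5 mm⁴
Solid circle: I = πd⁴/64  ⇒  d = (64I/π)^(1/4) = (64×3.376×10^5/π)^(1/4) = 51.2 mm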